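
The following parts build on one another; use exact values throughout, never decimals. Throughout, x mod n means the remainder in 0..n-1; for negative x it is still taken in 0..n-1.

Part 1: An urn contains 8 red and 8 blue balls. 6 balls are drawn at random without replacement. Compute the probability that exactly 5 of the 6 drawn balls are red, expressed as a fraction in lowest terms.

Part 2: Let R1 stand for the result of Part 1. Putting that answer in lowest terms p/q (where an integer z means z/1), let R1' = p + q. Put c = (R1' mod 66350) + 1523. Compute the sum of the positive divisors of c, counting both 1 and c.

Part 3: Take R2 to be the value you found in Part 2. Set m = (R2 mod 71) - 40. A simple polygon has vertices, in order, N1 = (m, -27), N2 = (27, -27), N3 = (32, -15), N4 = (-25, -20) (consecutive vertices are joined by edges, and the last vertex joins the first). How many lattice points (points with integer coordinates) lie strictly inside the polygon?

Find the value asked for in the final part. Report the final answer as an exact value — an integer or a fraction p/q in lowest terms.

Part 1: total draws C(16,6) = 8008; favorable C(8,5)*C(8,1) = 448; P = 8/143; answer 8/143
Part 2: R1 = 8/143; threaded value p + q = 151; c = 1674; 1674 = 2 * 3^3 * 31; sigma = (1 + 2) * (1 + 3 + 9 + 27) * (1 + 31) = 3 * 40 * 32 = 3840; answer 3840
Part 3: R2 = 3840; m = -34; cross terms: (-34*-27 - 27*-27)=1647, (27*-15 - 32*-27)=459, (32*-20 - -25*-15)=-1015, (-25*-27 - -34*-20)=-5; twice the area = |1086| = 1086; area = 543; boundary points = 61 + 1 + 1 + 1 = 64; strictly interior points = area - boundary/2 + 1 = 512; answer 512

512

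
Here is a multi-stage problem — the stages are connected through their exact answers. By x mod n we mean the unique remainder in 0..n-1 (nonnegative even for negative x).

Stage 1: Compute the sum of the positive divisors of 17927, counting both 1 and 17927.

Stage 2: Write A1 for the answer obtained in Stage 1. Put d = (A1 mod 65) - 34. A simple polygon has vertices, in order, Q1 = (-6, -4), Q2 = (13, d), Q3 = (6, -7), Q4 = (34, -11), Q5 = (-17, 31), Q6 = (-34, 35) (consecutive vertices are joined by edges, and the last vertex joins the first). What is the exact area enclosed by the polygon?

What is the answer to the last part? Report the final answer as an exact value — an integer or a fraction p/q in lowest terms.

Stage 1: 17927 = 7 * 13 * 197; sigma = (1 + 7) * (1 + 13) * (1 + 197) = 8 * 14 * 198 = 22176; answer 22176
Stage 2: A1 = 22176; d = -23; cross terms: (-6*-23 - 13*-4)=190, (13*-7 - 6*-23)=47, (6*-11 - 34*-7)=172, (34*31 - -17*-11)=867, (-17*35 - -34*31)=459, (-34*-4 - -6*35)=346; twice the area = |2081| = 2081; area = 2081/2; answer 2081/2

2081/2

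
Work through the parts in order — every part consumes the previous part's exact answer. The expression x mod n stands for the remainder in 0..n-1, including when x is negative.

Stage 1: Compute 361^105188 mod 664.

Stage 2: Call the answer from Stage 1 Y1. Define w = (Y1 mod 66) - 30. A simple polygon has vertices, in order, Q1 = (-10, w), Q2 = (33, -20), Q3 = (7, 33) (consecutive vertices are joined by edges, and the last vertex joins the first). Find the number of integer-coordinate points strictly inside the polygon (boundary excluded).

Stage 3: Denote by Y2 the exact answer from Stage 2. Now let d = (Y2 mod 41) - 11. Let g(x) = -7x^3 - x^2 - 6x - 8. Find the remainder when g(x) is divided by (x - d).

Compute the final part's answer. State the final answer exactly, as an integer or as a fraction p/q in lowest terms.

6952

Stage 1: squarings mod 664: 361^1=361, 361^2=177, 361^4=121, 361^8=33, 361^16=425, 361^32=17, 361^64=289, 361^128=521, 361^256=529, 361^512=297, 361^1024=561, 361^2048=649, 361^4096=225, 361^8192=161, 361^16384=25, 361^32768=625, 361^65536=193; 361^105188 = 361^4 * 361^32 * 361^64 * 361^128 * 361^512 * 361^2048 * 361^4096 * 361^32768 * 361^65536 = 289 (mod 664); answer 289
Stage 2: Y1 = 289; w = -5; cross terms: (-10*-20 - 33*-5)=365, (33*33 - 7*-20)=1229, (7*-5 - -10*33)=295; twice the area = |1889| = 1889; area = 1889/2; boundary points = 1 + 1 + 1 = 3; strictly interior points = area - boundary/2 + 1 = 944; answer 944
Stage 3: Y2 = 944; d = -10; remainder = value at the root: -7*(-10)^3 - 1*(-10)^2 - 6*(-10)^1 - 8 = (7000) + (-100) + (60) + (-8) = 6952; answer 6952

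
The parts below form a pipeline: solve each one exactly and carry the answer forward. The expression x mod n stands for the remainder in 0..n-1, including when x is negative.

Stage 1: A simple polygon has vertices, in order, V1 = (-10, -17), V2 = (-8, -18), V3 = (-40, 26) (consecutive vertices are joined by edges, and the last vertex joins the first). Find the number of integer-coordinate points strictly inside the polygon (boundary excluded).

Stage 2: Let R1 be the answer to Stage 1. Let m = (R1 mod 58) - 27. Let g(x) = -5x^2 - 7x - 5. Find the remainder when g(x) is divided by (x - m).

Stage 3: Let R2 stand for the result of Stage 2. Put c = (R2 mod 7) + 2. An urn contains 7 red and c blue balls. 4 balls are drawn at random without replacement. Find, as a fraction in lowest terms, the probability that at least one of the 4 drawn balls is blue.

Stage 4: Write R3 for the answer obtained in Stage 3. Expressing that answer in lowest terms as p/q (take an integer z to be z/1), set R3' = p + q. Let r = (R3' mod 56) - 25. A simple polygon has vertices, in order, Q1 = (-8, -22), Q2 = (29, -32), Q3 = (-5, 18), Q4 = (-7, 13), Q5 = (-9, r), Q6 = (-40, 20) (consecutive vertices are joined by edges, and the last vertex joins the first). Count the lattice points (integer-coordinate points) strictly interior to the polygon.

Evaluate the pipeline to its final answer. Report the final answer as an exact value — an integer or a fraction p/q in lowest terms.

Stage 1: cross terms: (-10*-18 - -8*-17)=44, (-8*26 - -40*-18)=-928, (-40*-17 - -10*26)=940; twice the area = |56| = 56; area = 28; boundary points = 1 + 4 + 1 = 6; strictly interior points = area - boundary/2 + 1 = 26; answer 26
Stage 2: R1 = 26; m = -1; remainder = value at the root: -5*(-1)^2 - 7*(-1)^1 - 5 = (-5) + (7) + (-5) = -3; answer -3
Stage 3: R2 = -3; c = 6; total draws C(13,4) = 715; complement C(7,4) = 35; favorable 715 - 35 = 680; P = 136/143; answer 136/143
Stage 4: R3 = 136/143; threaded value p + q = 279; r = 30; cross terms: (-8*-32 - 29*-22)=894, (29*18 - -5*-32)=362, (-5*13 - -7*18)=61, (-7*30 - -9*13)=-93, (-9*20 - -40*30)=1020, (-40*-22 - -8*20)=1040; twice the area = |3284| = 3284; area = 1642; boundary points = 1 + 2 + 1 + 1 + 1 + 2 = 8; strictly interior points = area - boundary/2 + 1 = 1639; answer 1639

1639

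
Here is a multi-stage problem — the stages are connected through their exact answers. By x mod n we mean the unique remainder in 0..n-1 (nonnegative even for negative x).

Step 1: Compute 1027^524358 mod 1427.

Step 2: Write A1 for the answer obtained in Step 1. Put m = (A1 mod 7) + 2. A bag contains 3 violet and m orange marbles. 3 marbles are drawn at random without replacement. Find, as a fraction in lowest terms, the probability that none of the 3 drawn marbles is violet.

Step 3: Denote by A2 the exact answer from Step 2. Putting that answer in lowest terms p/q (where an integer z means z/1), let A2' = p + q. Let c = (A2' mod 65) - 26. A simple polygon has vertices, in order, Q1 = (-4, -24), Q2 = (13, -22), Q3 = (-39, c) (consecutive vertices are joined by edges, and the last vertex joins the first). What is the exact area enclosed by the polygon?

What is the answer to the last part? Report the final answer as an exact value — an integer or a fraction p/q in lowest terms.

Step 1: squarings mod 1427: 1027^1=1027, 1027^2=176, 1027^4=1009, 1027^8=630, 1027^16=194, 1027^32=534, 1027^64=1183, 1027^128=1029, 1027^256=7, 1027^512=49, 1027^1024=974, 1027^2048=1148, 1027^4096=783, 1027^8192=906, 1027^16384=311, 1027^32768=1112, 1027^65536=762, 1027^131072=1282, 1027^262144=1047, 1027^524288=273; 1027^524358 = 1027^2 * 1027^4 * 1027^64 * 1027^524288 = 971 (mod 1427); answer 971
Step 2: A1 = 971; m = 7; total draws C(10,3) = 120; favorable C(7,3) = 35; P = 7/24; answer 7/24
Step 3: A2 = 7/24; threaded value p + q = 31; c = 5; cross terms: (-4*-22 - 13*-24)=400, (13*5 - -39*-22)=-793, (-39*-24 - -4*5)=956; twice the area = |563| = 563; area = 563/2; answer 563/2

563/2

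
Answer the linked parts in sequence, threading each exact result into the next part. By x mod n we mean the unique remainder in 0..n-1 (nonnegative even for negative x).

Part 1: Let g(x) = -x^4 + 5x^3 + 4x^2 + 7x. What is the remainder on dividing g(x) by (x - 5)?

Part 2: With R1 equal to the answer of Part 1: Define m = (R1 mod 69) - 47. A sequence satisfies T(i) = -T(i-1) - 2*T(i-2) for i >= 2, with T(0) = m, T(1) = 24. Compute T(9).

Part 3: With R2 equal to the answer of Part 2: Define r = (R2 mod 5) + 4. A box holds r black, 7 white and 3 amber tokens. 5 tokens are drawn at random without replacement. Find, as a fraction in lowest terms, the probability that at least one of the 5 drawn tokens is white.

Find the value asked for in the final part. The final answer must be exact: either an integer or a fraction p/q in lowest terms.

Part 1: remainder = value at the root: -1*(5)^4 + 5*(5)^3 + 4*(5)^2 + 7*(5)^1 = (-625) + (625) + (100) + (35) = 135; answer 135
Part 2: R1 = 135; m = 19; T(2) = -1*(24) - 2*(19) = -62; iterating: T(2)=-62, T(3)=14, T(4)=110, T(5)=-138, T(6)=-82, T(7)=358, T(8)=-194, T(9)=-522; answer -522
Part 3: R2 = -522; r = 7; total draws C(17,5) = 6188; complement C(10,5) = 252; favorable 6188 - 252 = 5936; P = 212/221; answer 212/221

212/221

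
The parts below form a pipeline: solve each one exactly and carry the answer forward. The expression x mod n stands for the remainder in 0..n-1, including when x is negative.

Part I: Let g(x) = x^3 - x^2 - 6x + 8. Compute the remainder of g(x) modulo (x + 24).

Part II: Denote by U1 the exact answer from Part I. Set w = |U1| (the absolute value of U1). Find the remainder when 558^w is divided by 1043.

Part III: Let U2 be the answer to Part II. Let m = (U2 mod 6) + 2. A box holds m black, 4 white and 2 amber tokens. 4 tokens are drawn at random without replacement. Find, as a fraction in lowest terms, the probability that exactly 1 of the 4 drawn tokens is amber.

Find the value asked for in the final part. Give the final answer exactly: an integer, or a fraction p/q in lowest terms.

Part I: remainder = value at the root: 1*(-24)^3 - 1*(-24)^2 - 6*(-24)^1 + 8 = (-13824) + (-576) + (144) + (8) = -14248; answer -14248
Part II: U1 = -14248; w = 14248; squarings mod 1043: 558^1=558, 558^2=550, 558^4=30, 558^8=900, 558^16=632, 558^32=998, 558^64=982, 558^128=592, 558^256=16, 558^512=256, 558^1024=870, 558^2048=725, 558^4096=996, 558^8192=123; 558^14248 = 558^8 * 558^32 * 558^128 * 558^256 * 558^512 * 558^1024 * 558^4096 * 558^8192 = 177 (mod 1043); answer 177
Part III: U2 = 177; m = 5; total draws C(11,4) = 330; favorable C(2,1)*C(9,3) = 168; P = 28/55; answer 28/55

28/55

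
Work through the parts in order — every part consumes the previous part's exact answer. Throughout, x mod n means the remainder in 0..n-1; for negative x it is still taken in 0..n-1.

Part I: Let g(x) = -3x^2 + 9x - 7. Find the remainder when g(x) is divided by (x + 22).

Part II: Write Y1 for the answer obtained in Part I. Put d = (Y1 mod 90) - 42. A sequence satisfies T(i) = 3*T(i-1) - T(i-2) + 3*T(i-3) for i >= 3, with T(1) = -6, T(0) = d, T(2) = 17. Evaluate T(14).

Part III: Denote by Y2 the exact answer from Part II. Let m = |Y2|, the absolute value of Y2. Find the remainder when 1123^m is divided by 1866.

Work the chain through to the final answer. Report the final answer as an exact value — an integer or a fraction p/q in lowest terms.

379

Part I: remainder = value at the root: -3*(-22)^2 + 9*(-22)^1 - 7 = (-1452) + (-198) + (-7) = -1657; answer -1657
Part II: Y1 = -1657; d = 11; T(3) = 3*(17) - 1*(-6) + 3*(11) = 90; iterating: T(3)=90, T(4)=235, T(5)=666, T(6)=2033, T(7)=6138, T(8)=18379, T(9)=55098, T(10)=165329, T(11)=496026, T(12)=1488043, T(13)=4464090, T(14)=13392305; answer 13392305
Part III: Y2 = 13392305; m = 13392305; squarings mod 1866: 1123^1=1123, 1123^2=1579, 1123^4=265, 1123^8=1183, 1123^16=1855, 1123^32=121, 1123^64=1579, 1123^128=265, 1123^256=1183, 1123^512=1855, 1123^1024=121, 1123^2048=1579, 1123^4096=265, 1123^8192=1183, 1123^16384=1855, 1123^32768=121, 1123^65536=1579, 1123^131072=265, 1123^262144=1183, 1123^524288=1855, 1123^1048576=121, 1123^2097152=1579, 1123^4194304=265, 1123^8388608=1183; 1123^13392305 = 1123^1 * 1123^16 * 1123^32 * 1123^128 * 1123^256 * 1123^2048 * 1123^4096 * 1123^16384 * 1123^262144 * 1123^524288 * 1123^4194304 * 1123^8388608 = 379 (mod 1866); answer 379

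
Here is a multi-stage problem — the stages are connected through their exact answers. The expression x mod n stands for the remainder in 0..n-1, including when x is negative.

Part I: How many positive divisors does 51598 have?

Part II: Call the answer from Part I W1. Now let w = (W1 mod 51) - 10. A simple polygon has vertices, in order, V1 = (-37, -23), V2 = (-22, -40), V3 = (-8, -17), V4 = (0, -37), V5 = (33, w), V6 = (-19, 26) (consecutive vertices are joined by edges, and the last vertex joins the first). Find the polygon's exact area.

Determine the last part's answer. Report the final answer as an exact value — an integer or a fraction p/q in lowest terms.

2344

Part I: 51598 = 2 * 25799; number of divisors = (1+1) * (1+1) = 4; answer 4
Part II: W1 = 4; w = -6; cross terms: (-37*-40 - -22*-23)=974, (-22*-17 - -8*-40)=54, (-8*-37 - 0*-17)=296, (0*-6 - 33*-37)=1221, (33*26 - -19*-6)=744, (-19*-23 - -37*26)=1399; twice the area = |4688| = 4688; area = 2344; answer 2344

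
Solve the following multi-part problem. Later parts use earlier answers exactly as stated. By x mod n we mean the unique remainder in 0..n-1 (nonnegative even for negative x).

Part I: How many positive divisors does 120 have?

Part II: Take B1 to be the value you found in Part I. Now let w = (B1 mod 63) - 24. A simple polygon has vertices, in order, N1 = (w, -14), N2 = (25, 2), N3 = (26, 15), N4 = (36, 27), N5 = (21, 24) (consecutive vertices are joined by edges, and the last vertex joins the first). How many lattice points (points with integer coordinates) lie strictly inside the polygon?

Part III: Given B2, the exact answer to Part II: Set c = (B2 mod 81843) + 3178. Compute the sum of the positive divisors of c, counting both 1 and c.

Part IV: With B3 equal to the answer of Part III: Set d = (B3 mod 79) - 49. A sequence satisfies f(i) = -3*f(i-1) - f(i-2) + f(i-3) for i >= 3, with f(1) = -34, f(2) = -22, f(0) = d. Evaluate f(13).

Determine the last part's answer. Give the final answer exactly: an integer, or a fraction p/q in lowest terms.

Part I: 120 = 2^3 * 3 * 5; number of divisors = (3+1) * (1+1) * (1+1) = 16; answer 16
Part II: B1 = 16; w = -8; cross terms: (-8*2 - 25*-14)=334, (25*15 - 26*2)=323, (26*27 - 36*15)=162, (36*24 - 21*27)=297, (21*-14 - -8*24)=-102; twice the area = |1014| = 1014; area = 507; boundary points = 1 + 1 + 2 + 3 + 1 = 8; strictly interior points = area - boundary/2 + 1 = 504; answer 504
Part III: B2 = 504; c = 3682; 3682 = 2 * 7 * 263; sigma = (1 + 2) * (1 + 7) * (1 + 263) = 3 * 8 * 264 = 6336; answer 6336
Part IV: B3 = 6336; d = -33; f(3) = -3*(-22) - 1*(-34) + 1*(-33) = 67; iterating: f(3)=67, f(4)=-213, f(5)=550, f(6)=-1370, f(7)=3347, f(8)=-8121, f(9)=19646, f(10)=-47470, f(11)=114643, f(12)=-276813, f(13)=668326; answer 668326

668326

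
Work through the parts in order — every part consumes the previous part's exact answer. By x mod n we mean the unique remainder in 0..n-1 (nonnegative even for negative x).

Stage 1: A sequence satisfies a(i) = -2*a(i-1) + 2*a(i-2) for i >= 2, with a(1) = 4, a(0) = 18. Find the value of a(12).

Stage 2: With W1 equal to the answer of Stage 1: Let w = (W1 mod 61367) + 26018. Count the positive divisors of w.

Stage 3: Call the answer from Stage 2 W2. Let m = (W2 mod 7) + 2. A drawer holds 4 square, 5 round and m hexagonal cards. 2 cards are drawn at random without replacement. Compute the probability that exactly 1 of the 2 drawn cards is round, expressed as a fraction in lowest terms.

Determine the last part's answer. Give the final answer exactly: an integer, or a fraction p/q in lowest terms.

35/66

Stage 1: a(2) = -2*(4) + 2*(18) = 28; iterating: a(2)=28, a(3)=-48, a(4)=152, a(5)=-400, a(6)=1104, a(7)=-3008, a(8)=8224, a(9)=-22464, a(10)=61376, a(11)=-167680, a(12)=458112; answer 458112
Stage 2: W1 = 458112; w = 54561; 54561 = 3 * 13 * 1399; number of divisors = (1+1) * (1+1) * (1+1) = 8; answer 8
Stage 3: W2 = 8; m = 3; total draws C(12,2) = 66; favorable C(5,1)*C(7,1) = 35; P = 35/66; answer 35/66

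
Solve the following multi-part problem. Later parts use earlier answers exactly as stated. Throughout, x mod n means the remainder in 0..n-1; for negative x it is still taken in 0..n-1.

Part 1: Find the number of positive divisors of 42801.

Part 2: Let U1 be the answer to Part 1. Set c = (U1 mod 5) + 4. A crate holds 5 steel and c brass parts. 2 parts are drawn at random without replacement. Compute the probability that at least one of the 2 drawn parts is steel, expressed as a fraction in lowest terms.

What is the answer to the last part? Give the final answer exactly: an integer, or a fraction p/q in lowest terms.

15/22

Part 1: 42801 = 3 * 11 * 1297; number of divisors = (1+1) * (1+1) * (1+1) = 8; answer 8
Part 2: U1 = 8; c = 7; total draws C(12,2) = 66; complement C(7,2) = 21; favorable 66 - 21 = 45; P = 15/22; answer 15/22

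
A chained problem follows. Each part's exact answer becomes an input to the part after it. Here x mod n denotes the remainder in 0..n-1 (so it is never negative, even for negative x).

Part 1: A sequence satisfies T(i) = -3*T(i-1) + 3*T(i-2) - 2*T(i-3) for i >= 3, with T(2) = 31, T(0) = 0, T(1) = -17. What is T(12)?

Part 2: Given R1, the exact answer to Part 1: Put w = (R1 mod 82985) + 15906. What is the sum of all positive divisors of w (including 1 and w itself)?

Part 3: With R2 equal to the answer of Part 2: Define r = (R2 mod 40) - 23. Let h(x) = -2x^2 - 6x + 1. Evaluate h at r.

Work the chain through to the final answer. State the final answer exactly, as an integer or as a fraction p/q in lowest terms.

Part 1: T(3) = -3*(31) + 3*(-17) - 2*(0) = -144; iterating: T(3)=-144, T(4)=559, T(5)=-2171, T(6)=8478, T(7)=-33065, T(8)=128971, T(9)=-503064, T(10)=1962235, T(11)=-7653839, T(12)=29854350; answer 29854350
Part 2: R1 = 29854350; w = 78641; 78641 = 19 * 4139; sigma = (1 + 19) * (1 + 4139) = 20 * 4140 = 82800; answer 82800
Part 3: R2 = 82800; r = -23; -2*(-23)^2 - 6*(-23)^1 + 1 = (-1058) + (138) + (1) = -919; answer -919

-919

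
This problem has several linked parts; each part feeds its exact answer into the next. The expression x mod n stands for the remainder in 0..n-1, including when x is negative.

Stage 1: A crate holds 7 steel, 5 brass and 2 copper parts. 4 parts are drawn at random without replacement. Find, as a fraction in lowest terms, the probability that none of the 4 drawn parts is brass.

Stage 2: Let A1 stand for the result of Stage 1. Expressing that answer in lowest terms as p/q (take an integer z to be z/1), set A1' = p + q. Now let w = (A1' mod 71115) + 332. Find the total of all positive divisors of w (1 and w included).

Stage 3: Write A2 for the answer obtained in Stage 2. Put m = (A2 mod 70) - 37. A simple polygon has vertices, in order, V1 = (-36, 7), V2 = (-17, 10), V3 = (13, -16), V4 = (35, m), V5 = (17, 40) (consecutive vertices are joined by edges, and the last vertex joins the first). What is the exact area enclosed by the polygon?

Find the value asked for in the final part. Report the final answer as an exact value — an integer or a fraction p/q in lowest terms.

Stage 1: total draws C(14,4) = 1001; favorable C(9,4) = 126; P = 18/143; answer 18/143
Stage 2: A1 = 18/143; threaded value p + q = 161; w = 493; 493 = 17 * 29; sigma = (1 + 17) * (1 + 29) = 18 * 30 = 540; answer 540
Stage 3: A2 = 540; m = 13; cross terms: (-36*10 - -17*7)=-241, (-17*-16 - 13*10)=142, (13*13 - 35*-16)=729, (35*40 - 17*13)=1179, (17*7 - -36*40)=1559; twice the area = |3368| = 3368; area = 1684; answer 1684

1684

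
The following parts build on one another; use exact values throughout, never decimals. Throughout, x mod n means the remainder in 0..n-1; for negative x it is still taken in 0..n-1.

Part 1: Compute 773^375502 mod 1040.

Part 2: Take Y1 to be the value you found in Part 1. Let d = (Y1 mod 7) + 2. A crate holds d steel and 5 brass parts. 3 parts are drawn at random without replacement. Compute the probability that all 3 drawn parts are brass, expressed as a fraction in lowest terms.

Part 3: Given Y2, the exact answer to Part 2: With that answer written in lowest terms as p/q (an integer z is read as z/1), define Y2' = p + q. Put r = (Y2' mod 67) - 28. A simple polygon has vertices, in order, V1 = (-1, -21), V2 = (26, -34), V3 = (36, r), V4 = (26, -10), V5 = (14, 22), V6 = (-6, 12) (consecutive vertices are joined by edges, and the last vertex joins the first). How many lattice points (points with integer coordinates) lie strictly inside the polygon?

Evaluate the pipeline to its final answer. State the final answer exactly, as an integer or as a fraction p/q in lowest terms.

Part 1: squarings mod 1040: 773^1=773, 773^2=569, 773^4=321, 773^8=81, 773^16=321, 773^32=81, 773^64=321, 773^128=81, 773^256=321, 773^512=81, 773^1024=321, 773^2048=81, 773^4096=321, 773^8192=81, 773^16384=321, 773^32768=81, 773^65536=321, 773^131072=81, 773^262144=321; 773^375502 = 773^2 * 773^4 * 773^8 * 773^64 * 773^128 * 773^512 * 773^2048 * 773^4096 * 773^8192 * 773^32768 * 773^65536 * 773^262144 = 329 (mod 1040); answer 329
Part 2: Y1 = 329; d = 2; total draws C(7,3) = 35; favorable C(5,3) = 10; P = 2/7; answer 2/7
Part 3: Y2 = 2/7; threaded value p + q = 9; r = -19; cross terms: (-1*-34 - 26*-21)=580, (26*-19 - 36*-34)=730, (36*-10 - 26*-19)=134, (26*22 - 14*-10)=712, (14*12 - -6*22)=300, (-6*-21 - -1*12)=138; twice the area = |2594| = 2594; area = 1297; boundary points = 1 + 5 + 1 + 4 + 10 + 1 = 22; strictly interior points = area - boundary/2 + 1 = 1287; answer 1287

1287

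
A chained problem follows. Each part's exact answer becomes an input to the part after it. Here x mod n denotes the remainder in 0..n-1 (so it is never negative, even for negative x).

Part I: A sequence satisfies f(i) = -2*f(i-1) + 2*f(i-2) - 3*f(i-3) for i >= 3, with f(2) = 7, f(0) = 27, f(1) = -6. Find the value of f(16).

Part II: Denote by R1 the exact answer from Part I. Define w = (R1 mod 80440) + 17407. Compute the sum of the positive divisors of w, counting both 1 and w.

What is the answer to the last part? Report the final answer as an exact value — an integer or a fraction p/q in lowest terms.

Part I: f(3) = -2*(7) + 2*(-6) - 3*(27) = -107; iterating: f(3)=-107, f(4)=246, f(5)=-727, f(6)=2267, f(7)=-6726, f(8)=20167, f(9)=-60587, f(10)=181686, f(11)=-545047, f(12)=1635227, f(13)=-4905606, f(14)=14716807, f(15)=-44150507, f(16)=132451446; answer 132451446
Part II: R1 = 132451446; w = 64613; 64613 is prime, so its only divisors are 1 and 64613; sigma = 1 + 64613 = 64614; answer 64614

64614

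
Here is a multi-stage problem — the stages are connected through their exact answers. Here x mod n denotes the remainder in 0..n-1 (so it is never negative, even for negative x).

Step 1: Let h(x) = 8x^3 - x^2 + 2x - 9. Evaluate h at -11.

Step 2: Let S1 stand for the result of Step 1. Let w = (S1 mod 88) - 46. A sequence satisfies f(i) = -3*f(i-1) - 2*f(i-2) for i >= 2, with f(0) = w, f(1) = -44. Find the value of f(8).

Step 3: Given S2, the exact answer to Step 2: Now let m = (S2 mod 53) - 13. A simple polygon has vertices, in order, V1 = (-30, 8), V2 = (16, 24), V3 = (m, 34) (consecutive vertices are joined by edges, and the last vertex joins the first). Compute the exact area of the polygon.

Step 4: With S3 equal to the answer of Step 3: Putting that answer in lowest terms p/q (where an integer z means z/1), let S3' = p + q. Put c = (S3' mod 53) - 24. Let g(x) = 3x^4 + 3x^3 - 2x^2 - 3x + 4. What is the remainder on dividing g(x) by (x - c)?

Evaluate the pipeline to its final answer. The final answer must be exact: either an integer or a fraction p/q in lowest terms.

67072

Step 1: 8*(-11)^3 - 1*(-11)^2 + 2*(-11)^1 - 9 = (-10648) + (-121) + (-22) + (-9) = -10800; answer -10800
Step 2: S1 = -10800; w = -22; f(2) = -3*(-44) - 2*(-22) = 176; iterating: f(2)=176, f(3)=-440, f(4)=968, f(5)=-2024, f(6)=4136, f(7)=-8360, f(8)=16808; answer 16808
Step 3: S2 = 16808; m = -6; cross terms: (-30*24 - 16*8)=-848, (16*34 - -6*24)=688, (-6*8 - -30*34)=972; twice the area = |812| = 812; area = 406; answer 406
Step 4: S3 = 406; threaded value p + q = 407; c = 12; remainder = value at the root: 3*(12)^4 + 3*(12)^3 - 2*(12)^2 - 3*(12)^1 + 4 = (62208) + (5184) + (-288) + (-36) + (4) = 67072; answer 67072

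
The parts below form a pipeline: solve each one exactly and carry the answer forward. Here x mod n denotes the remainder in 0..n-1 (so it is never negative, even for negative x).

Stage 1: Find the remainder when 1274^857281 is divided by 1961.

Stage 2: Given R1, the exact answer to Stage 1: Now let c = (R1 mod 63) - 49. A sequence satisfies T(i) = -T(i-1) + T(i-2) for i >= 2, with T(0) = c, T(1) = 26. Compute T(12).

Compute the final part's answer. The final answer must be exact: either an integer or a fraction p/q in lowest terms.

Stage 1: squarings mod 1961: 1274^1=1274, 1274^2=1329, 1274^4=1341, 1274^8=44, 1274^16=1936, 1274^32=625, 1274^64=386, 1274^128=1921, 1274^256=1600, 1274^512=895, 1274^1024=937, 1274^2048=1402, 1274^4096=682, 1274^8192=367, 1274^16384=1341, 1274^32768=44, 1274^65536=1936, 1274^131072=625, 1274^262144=386, 1274^524288=1921; 1274^857281 = 1274^1 * 1274^64 * 1274^128 * 1274^1024 * 1274^4096 * 1274^65536 * 1274^262144 * 1274^524288 = 194 (mod 1961); answer 194
Stage 2: R1 = 194; c = -44; T(2) = -1*(26) + 1*(-44) = -70; iterating: T(2)=-70, T(3)=96, T(4)=-166, T(5)=262, T(6)=-428, T(7)=690, T(8)=-1118, T(9)=1808, T(10)=-2926, T(11)=4734, T(12)=-7660; answer -7660

-7660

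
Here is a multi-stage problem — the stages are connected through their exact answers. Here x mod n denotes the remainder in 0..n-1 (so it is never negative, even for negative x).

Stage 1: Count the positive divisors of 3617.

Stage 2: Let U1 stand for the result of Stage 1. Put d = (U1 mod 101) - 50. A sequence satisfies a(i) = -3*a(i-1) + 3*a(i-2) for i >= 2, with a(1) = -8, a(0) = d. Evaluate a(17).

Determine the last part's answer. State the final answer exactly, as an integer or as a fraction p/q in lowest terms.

45198414072

Stage 1: 3617 is prime, so its only divisors are 1 and 3617; count = 2; answer 2
Stage 2: U1 = 2; d = -48; a(2) = -3*(-8) + 3*(-48) = -120; iterating: a(2)=-120, a(3)=336, a(4)=-1368, a(5)=5112, a(6)=-19440, a(7)=73656, a(8)=-279288, a(9)=1058832, a(10)=-4014360, a(11)=15219576, a(12)=-57701808, a(13)=218764152, a(14)=-829397880, a(15)=3144486096, a(16)=-11921651928, a(17)=45198414072; answer 45198414072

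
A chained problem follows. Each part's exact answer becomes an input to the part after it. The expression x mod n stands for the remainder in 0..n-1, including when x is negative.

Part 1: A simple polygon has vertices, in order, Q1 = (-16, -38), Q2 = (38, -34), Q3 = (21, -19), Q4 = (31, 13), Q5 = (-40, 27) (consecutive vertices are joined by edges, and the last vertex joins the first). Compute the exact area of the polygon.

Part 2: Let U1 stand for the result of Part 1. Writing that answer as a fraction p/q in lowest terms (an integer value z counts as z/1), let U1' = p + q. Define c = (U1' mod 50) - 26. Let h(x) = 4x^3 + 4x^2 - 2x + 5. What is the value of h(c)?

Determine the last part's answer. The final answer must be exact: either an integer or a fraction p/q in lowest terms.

Part 1: cross terms: (-16*-34 - 38*-38)=1988, (38*-19 - 21*-34)=-8, (21*13 - 31*-19)=862, (31*27 - -40*13)=1357, (-40*-38 - -16*27)=1952; twice the area = |6151| = 6151; area = 6151/2; answer 6151/2
Part 2: U1 = 6151/2; threaded value p + q = 6153; c = -23; 4*(-23)^3 + 4*(-23)^2 - 2*(-23)^1 + 5 = (-48668) + (2116) + (46) + (5) = -46501; answer -46501

-46501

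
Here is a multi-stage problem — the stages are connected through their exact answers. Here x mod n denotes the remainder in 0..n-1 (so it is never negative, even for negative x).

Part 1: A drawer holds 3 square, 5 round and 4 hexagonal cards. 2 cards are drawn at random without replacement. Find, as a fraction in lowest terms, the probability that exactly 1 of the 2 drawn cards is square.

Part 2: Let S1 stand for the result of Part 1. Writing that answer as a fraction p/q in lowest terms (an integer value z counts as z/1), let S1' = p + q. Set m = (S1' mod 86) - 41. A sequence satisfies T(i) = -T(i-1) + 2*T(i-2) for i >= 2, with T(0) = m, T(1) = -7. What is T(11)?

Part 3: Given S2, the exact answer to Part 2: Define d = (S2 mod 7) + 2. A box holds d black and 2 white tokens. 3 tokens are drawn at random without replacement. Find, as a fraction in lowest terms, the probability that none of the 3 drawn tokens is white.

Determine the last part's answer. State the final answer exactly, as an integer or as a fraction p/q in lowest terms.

1/5

Part 1: total draws C(12,2) = 66; favorable C(3,1)*C(9,1) = 27; P = 9/22; answer 9/22
Part 2: S1 = 9/22; threaded value p + q = 31; m = -10; T(2) = -1*(-7) + 2*(-10) = -13; iterating: T(2)=-13, T(3)=-1, T(4)=-25, T(5)=23, T(6)=-73, T(7)=119, T(8)=-265, T(9)=503, T(10)=-1033, T(11)=2039; answer 2039
Part 3: S2 = 2039; d = 4; total draws C(6,3) = 20; favorable C(4,3) = 4; P = 1/5; answer 1/5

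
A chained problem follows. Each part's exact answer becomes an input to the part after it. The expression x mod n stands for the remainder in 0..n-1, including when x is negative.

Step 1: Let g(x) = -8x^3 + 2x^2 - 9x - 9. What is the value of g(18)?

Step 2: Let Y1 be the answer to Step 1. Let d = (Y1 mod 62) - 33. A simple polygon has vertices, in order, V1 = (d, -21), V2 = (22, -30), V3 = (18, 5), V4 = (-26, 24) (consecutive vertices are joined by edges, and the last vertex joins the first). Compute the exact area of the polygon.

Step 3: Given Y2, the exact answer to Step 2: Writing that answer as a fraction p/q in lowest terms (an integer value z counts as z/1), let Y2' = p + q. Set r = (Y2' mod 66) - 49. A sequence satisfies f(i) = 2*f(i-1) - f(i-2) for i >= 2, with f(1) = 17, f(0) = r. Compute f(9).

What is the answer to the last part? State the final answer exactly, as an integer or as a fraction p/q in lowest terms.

105

Step 1: -8*(18)^3 + 2*(18)^2 - 9*(18)^1 - 9 = (-46656) + (648) + (-162) + (-9) = -46179; answer -46179
Step 2: Y1 = -46179; d = -22; cross terms: (-22*-30 - 22*-21)=1122, (22*5 - 18*-30)=650, (18*24 - -26*5)=562, (-26*-21 - -22*24)=1074; twice the area = |3408| = 3408; area = 1704; answer 1704
Step 3: Y2 = 1704; threaded value p + q = 1705; r = 6; f(2) = 2*(17) - 1*(6) = 28; iterating: f(2)=28, f(3)=39, f(4)=50, f(5)=61, f(6)=72, f(7)=83, f(8)=94, f(9)=105; answer 105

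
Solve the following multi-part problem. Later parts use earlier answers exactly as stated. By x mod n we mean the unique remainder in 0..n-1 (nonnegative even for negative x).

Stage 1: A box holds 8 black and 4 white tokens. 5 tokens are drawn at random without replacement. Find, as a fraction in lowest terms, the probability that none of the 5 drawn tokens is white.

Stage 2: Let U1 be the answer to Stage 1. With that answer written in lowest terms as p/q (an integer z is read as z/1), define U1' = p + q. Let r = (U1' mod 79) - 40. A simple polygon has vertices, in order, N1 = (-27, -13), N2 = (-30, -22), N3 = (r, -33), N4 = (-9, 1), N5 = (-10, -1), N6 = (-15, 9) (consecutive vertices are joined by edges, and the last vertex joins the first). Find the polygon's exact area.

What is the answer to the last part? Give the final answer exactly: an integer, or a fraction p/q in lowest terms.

475

Stage 1: total draws C(12,5) = 792; favorable C(8,5) = 56; P = 7/99; answer 7/99
Stage 2: U1 = 7/99; threaded value p + q = 106; r = -13; cross terms: (-27*-22 - -30*-13)=204, (-30*-33 - -13*-22)=704, (-13*1 - -9*-33)=-310, (-9*-1 - -10*1)=19, (-10*9 - -15*-1)=-105, (-15*-13 - -27*9)=438; twice the area = |950| = 950; area = 475; answer 475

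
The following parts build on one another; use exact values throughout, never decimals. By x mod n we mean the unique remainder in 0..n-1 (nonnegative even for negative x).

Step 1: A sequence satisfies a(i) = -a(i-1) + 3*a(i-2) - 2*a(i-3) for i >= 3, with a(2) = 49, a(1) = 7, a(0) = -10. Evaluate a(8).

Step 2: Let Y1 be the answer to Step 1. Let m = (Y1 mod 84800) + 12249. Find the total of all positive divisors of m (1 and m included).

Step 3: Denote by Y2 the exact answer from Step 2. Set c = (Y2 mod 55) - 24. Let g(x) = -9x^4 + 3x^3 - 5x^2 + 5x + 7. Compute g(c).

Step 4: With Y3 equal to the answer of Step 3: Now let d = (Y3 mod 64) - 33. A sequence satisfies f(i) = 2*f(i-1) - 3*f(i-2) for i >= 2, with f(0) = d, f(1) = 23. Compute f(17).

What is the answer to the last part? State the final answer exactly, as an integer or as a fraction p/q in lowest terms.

Step 1: a(3) = -1*(49) + 3*(7) - 2*(-10) = -8; iterating: a(3)=-8, a(4)=141, a(5)=-263, a(6)=702, a(7)=-1773, a(8)=4405; answer 4405
Step 2: Y1 = 4405; m = 16654; 16654 = 2 * 11 * 757; sigma = (1 + 2) * (1 + 11) * (1 + 757) = 3 * 12 * 758 = 27288; answer 27288
Step 3: Y2 = 27288; c = -16; -9*(-16)^4 + 3*(-16)^3 - 5*(-16)^2 + 5*(-16)^1 + 7 = (-589824) + (-12288) + (-1280) + (-80) + (7) = -603465; answer -603465
Step 4: Y3 = -603465; d = 22; f(2) = 2*(23) - 3*(22) = -20; iterating: f(2)=-20, f(3)=-109, f(4)=-158, f(5)=11, f(6)=496, f(7)=959, f(8)=430, f(9)=-2017, f(10)=-5324, f(11)=-4597, f(12)=6778, f(13)=27347, f(14)=34360, f(15)=-13321, f(16)=-129722, f(17)=-219481; answer -219481

-219481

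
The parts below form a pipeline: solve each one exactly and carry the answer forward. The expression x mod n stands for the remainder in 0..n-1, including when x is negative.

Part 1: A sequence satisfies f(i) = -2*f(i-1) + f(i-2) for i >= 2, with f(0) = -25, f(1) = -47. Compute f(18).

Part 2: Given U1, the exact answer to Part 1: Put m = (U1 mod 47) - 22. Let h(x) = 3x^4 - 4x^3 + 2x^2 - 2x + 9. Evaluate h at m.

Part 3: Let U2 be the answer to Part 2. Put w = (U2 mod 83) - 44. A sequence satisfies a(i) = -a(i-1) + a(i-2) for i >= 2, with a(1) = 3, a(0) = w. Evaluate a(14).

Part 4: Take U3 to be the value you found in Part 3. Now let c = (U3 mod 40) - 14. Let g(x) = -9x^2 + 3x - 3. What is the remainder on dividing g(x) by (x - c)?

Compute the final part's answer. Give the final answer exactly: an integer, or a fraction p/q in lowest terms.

-93

Part 1: f(2) = -2*(-47) + 1*(-25) = 69; iterating: f(2)=69, f(3)=-185, f(4)=439, f(5)=-1063, f(6)=2565, f(7)=-6193, f(8)=14951, f(9)=-36095, f(10)=87141, f(11)=-210377, f(12)=507895, f(13)=-1226167, f(14)=2960229, f(15)=-7146625, f(16)=17253479, f(17)=-41653583, f(18)=100560645; answer 100560645
Part 2: U1 = 100560645; m = -13; 3*(-13)^4 - 4*(-13)^3 + 2*(-13)^2 - 2*(-13)^1 + 9 = (85683) + (8788) + (338) + (26) + (9) = 94844; answer 94844
Part 3: U2 = 94844; w = 14; a(2) = -1*(3) + 1*(14) = 11; iterating: a(2)=11, a(3)=-8, a(4)=19, a(5)=-27, a(6)=46, a(7)=-73, a(8)=119, a(9)=-192, a(10)=311, a(11)=-503, a(12)=814, a(13)=-1317, a(14)=2131; answer 2131
Part 4: U3 = 2131; c = -3; remainder = value at the root: -9*(-3)^2 + 3*(-3)^1 - 3 = (-81) + (-9) + (-3) = -93; answer -93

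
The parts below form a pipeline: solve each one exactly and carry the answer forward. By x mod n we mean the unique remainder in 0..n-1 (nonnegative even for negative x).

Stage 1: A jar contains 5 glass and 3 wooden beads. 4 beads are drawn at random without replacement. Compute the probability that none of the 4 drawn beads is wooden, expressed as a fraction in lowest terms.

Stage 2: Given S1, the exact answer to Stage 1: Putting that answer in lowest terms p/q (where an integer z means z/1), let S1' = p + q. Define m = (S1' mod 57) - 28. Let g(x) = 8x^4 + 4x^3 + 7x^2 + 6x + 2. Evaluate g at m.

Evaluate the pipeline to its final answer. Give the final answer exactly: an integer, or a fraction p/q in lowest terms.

Stage 1: total draws C(8,4) = 70; favorable C(5,4) = 5; P = 1/14; answer 1/14
Stage 2: S1 = 1/14; threaded value p + q = 15; m = -13; 8*(-13)^4 + 4*(-13)^3 + 7*(-13)^2 + 6*(-13)^1 + 2 = (228488) + (-8788) + (1183) + (-78) + (2) = 220807; answer 220807

220807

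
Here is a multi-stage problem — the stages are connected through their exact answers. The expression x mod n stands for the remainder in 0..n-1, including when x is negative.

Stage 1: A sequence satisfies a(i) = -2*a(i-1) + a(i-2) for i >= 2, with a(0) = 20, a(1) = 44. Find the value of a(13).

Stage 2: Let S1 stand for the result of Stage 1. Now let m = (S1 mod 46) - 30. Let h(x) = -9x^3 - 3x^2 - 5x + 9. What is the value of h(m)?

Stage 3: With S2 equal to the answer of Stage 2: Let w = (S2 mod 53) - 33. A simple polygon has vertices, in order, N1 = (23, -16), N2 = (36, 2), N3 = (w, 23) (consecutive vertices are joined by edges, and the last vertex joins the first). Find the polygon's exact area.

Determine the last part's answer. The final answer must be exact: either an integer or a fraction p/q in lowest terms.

597/2

Stage 1: a(2) = -2*(44) + 1*(20) = -68; iterating: a(2)=-68, a(3)=180, a(4)=-428, a(5)=1036, a(6)=-2500, a(7)=6036, a(8)=-14572, a(9)=35180, a(10)=-84932, a(11)=205044, a(12)=-495020, a(13)=1195084; answer 1195084
Stage 2: S1 = 1195084; m = -26; -9*(-26)^3 - 3*(-26)^2 - 5*(-26)^1 + 9 = (158184) + (-2028) + (130) + (9) = 156295; answer 156295
Stage 3: S2 = 156295; w = 18; cross terms: (23*2 - 36*-16)=622, (36*23 - 18*2)=792, (18*-16 - 23*23)=-817; twice the area = |597| = 597; area = 597/2; answer 597/2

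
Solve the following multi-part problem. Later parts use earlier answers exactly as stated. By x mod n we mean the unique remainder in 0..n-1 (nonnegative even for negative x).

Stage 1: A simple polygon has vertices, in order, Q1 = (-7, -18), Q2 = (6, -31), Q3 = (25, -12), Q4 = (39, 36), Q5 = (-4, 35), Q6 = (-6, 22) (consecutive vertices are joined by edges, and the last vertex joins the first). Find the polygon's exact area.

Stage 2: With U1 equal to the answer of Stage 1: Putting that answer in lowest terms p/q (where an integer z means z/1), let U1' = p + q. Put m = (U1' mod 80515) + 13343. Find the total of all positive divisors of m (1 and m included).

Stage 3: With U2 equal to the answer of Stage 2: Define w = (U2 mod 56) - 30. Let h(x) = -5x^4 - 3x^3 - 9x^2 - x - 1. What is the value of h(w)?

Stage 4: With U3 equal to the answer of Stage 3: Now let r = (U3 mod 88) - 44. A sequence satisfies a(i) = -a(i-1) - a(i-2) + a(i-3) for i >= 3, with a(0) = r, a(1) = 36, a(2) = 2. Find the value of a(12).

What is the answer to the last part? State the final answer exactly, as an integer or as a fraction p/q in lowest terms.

-413

Stage 1: cross terms: (-7*-31 - 6*-18)=325, (6*-12 - 25*-31)=703, (25*36 - 39*-12)=1368, (39*35 - -4*36)=1509, (-4*22 - -6*35)=122, (-6*-18 - -7*22)=262; twice the area = |4289| = 4289; area = 4289/2; answer 4289/2
Stage 2: U1 = 4289/2; threaded value p + q = 4291; m = 17634; 17634 = 2 * 3 * 2939; sigma = (1 + 2) * (1 + 3) * (1 + 2939) = 3 * 4 * 2940 = 35280; answer 35280
Stage 3: U2 = 35280; w = -30; -5*(-30)^4 - 3*(-30)^3 - 9*(-30)^2 - 1*(-30)^1 - 1 = (-4050000) + (81000) + (-8100) + (30) + (-1) = -3977071; answer -3977071
Stage 4: U3 = -3977071; r = -43; a(3) = -1*(2) - 1*(36) + 1*(-43) = -81; iterating: a(3)=-81, a(4)=115, a(5)=-32, a(6)=-164, a(7)=311, a(8)=-179, a(9)=-296, a(10)=786, a(11)=-669, a(12)=-413; answer -413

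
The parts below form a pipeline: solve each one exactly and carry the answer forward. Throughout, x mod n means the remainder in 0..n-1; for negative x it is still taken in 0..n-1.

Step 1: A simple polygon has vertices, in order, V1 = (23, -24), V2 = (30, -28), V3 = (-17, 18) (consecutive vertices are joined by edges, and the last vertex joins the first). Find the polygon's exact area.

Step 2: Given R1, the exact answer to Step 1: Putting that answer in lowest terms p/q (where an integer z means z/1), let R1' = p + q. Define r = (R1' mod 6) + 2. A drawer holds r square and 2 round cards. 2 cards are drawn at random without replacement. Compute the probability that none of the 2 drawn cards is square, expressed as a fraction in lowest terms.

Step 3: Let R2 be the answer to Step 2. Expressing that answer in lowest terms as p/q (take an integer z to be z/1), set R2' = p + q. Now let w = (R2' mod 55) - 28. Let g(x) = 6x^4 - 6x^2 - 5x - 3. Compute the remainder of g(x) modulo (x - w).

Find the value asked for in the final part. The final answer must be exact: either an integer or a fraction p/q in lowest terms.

Step 1: cross terms: (23*-28 - 30*-24)=76, (30*18 - -17*-28)=64, (-17*-24 - 23*18)=-6; twice the area = |134| = 134; area = 67; answer 67
Step 2: R1 = 67; threaded value p + q = 68; r = 4; total draws C(6,2) = 15; favorable C(2,2) = 1; P = 1/15; answer 1/15
Step 3: R2 = 1/15; threaded value p + q = 16; w = -12; remainder = value at the root: 6*(-12)^4 - 6*(-12)^2 - 5*(-12)^1 - 3 = (124416) + (-864) + (60) + (-3) = 123609; answer 123609

123609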